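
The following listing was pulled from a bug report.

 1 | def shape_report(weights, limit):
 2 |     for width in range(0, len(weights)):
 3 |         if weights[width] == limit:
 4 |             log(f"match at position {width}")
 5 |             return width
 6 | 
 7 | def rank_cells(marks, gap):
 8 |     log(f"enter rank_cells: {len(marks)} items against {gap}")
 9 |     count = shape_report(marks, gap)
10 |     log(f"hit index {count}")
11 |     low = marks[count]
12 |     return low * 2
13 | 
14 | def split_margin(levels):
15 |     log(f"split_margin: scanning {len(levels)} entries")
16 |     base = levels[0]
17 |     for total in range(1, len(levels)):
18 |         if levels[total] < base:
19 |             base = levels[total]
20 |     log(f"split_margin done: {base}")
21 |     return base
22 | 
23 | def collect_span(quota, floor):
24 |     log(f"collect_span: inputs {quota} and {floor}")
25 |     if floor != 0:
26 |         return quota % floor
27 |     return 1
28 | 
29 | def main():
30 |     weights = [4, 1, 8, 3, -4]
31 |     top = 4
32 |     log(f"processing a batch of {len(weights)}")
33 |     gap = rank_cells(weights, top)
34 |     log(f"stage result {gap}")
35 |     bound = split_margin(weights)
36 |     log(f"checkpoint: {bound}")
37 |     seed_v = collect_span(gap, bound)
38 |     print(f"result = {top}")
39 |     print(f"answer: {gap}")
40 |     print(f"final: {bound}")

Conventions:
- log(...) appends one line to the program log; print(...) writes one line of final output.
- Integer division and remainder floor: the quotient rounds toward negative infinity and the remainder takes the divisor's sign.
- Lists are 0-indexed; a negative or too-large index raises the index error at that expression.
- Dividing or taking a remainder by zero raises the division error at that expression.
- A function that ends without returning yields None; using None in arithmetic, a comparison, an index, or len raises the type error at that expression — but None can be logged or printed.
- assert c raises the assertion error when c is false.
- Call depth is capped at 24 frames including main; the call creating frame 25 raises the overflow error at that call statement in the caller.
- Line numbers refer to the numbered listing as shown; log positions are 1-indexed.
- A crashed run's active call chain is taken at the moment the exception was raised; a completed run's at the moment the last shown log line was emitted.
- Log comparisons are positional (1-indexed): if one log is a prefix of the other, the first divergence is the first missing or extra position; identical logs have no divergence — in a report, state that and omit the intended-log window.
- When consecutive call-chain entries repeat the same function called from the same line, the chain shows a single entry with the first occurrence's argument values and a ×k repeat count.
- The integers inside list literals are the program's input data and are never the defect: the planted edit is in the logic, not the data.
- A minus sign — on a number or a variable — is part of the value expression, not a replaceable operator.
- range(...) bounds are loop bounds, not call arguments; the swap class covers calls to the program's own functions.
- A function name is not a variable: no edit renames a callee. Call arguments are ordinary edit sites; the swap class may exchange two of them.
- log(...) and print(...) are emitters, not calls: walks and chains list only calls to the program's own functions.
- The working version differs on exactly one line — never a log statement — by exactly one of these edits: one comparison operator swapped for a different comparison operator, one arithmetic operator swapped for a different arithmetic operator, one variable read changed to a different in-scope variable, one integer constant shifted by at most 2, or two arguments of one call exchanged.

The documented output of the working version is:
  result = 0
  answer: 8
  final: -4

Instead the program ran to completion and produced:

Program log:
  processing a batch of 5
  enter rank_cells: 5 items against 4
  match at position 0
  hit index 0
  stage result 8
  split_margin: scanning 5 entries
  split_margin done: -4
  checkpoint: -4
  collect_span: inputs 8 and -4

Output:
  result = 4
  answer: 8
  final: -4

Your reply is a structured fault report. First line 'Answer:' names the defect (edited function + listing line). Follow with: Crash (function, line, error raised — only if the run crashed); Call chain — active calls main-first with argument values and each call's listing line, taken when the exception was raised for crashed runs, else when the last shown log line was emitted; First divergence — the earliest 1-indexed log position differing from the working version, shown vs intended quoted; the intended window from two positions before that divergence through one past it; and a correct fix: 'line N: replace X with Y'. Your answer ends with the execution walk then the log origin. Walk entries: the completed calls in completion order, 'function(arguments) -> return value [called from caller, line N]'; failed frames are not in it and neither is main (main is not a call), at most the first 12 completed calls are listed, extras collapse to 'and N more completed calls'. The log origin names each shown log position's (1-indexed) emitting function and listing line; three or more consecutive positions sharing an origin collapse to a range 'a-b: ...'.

Answer: the defect is in main at line 38.
Key observation: Every logged value matches the working version; the printed result is what differs.
Call chain: main -> collect_span(8, -4) (called at line 37).
First divergence: none — the logs agree in full.
Execution walk:
  shape_report([4, 1, 8, 3, -4], 4) -> 0  [called from rank_cells, line 9]
  rank_cells([4, 1, 8, 3, -4], 4) -> 8  [called from main, line 33]
  split_margin([4, 1, 8, 3, -4]) -> -4  [called from main, line 35]
  collect_span(8, -4) -> 0  [called from main, line 37]
Log origins:
  1: from main, line 32
  2: from rank_cells, line 8
  3: from shape_report, line 4
  4: from rank_cells, line 10
  5: from main, line 34
  6: from split_margin, line 15
  7: from split_margin, line 20
  8: from main, line 36
  9: from collect_span, line 24
A correct fix: line 38: replace `top` with `seed_v`.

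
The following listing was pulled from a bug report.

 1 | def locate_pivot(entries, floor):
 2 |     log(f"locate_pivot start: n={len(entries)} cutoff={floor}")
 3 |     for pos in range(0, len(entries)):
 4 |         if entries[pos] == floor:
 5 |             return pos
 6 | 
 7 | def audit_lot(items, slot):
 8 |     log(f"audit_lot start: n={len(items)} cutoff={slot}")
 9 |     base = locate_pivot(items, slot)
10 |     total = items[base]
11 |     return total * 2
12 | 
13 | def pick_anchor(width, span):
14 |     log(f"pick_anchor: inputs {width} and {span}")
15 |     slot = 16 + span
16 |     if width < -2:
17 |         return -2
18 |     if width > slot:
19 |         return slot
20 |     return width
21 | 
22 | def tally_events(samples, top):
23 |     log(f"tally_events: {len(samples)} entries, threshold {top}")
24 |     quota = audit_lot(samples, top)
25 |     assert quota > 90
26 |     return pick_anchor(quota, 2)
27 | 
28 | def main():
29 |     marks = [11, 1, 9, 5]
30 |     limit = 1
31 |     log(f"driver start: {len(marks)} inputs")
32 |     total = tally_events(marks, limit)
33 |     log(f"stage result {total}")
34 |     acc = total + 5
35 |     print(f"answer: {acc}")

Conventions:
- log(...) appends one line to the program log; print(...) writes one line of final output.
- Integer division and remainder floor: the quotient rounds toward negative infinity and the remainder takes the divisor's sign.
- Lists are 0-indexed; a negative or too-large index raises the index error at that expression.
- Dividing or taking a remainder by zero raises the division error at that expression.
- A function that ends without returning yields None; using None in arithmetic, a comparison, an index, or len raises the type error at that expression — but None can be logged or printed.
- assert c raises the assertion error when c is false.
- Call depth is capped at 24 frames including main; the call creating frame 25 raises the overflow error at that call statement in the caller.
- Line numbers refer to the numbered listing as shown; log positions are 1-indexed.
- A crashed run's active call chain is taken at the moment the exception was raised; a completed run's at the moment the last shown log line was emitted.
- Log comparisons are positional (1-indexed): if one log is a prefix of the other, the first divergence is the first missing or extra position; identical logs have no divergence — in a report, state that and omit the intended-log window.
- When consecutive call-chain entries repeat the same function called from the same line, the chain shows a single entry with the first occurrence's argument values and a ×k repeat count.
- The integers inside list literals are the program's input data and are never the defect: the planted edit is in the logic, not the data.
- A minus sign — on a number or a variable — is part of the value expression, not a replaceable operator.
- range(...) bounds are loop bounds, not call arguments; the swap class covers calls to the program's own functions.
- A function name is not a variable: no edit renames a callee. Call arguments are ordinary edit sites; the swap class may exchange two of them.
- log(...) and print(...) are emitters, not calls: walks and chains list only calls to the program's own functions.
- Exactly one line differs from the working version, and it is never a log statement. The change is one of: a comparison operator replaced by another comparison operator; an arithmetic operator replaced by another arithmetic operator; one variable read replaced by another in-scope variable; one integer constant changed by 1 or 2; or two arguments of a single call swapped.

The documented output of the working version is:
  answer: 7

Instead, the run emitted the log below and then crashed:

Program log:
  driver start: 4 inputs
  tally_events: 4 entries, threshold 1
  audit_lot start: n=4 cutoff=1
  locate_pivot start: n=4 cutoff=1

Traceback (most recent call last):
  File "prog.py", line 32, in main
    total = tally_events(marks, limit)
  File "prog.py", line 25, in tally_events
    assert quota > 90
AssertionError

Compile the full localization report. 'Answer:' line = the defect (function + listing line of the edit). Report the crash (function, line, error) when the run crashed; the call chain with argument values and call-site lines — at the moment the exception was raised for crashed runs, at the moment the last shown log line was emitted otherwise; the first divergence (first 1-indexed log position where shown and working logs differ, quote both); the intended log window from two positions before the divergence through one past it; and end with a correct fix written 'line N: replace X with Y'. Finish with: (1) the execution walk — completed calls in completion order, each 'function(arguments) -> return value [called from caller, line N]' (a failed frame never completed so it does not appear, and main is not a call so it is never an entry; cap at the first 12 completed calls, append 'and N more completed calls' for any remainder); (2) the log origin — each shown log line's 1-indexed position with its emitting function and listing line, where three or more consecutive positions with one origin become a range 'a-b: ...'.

Answer: the defect is in tally_events at line 25.
Key fact: Only 4 log lines were emitted before the run died; the intended continuation was 'pick_anchor: inputs 2 and 2'.
Crash: tally_events, line 25, AssertionError.
Call chain: main -> tally_events([11, 1, 9, 5], 1) (called at line 32).
First divergence: position 5 — the faulty run's log ends after 4 lines; the working version continues with 'pick_anchor: inputs 2 and 2'.
Intended log window:
  3: audit_lot start: n=4 cutoff=1
  4: locate_pivot start: n=4 cutoff=1
  5: pick_anchor: inputs 2 and 2
  6: stage result 2
Execution walk:
  locate_pivot([11, 1, 9, 5], 1) -> 1  [called from audit_lot, line 9]
  audit_lot([11, 1, 9, 5], 1) -> 2  [called from tally_events, line 24]
Origin of each log line:
  1: from main, line 31
  2: from tally_events, line 23
  3: from audit_lot, line 8
  4: from locate_pivot, line 2
A correct fix: line 25: replace `>` with `<=`.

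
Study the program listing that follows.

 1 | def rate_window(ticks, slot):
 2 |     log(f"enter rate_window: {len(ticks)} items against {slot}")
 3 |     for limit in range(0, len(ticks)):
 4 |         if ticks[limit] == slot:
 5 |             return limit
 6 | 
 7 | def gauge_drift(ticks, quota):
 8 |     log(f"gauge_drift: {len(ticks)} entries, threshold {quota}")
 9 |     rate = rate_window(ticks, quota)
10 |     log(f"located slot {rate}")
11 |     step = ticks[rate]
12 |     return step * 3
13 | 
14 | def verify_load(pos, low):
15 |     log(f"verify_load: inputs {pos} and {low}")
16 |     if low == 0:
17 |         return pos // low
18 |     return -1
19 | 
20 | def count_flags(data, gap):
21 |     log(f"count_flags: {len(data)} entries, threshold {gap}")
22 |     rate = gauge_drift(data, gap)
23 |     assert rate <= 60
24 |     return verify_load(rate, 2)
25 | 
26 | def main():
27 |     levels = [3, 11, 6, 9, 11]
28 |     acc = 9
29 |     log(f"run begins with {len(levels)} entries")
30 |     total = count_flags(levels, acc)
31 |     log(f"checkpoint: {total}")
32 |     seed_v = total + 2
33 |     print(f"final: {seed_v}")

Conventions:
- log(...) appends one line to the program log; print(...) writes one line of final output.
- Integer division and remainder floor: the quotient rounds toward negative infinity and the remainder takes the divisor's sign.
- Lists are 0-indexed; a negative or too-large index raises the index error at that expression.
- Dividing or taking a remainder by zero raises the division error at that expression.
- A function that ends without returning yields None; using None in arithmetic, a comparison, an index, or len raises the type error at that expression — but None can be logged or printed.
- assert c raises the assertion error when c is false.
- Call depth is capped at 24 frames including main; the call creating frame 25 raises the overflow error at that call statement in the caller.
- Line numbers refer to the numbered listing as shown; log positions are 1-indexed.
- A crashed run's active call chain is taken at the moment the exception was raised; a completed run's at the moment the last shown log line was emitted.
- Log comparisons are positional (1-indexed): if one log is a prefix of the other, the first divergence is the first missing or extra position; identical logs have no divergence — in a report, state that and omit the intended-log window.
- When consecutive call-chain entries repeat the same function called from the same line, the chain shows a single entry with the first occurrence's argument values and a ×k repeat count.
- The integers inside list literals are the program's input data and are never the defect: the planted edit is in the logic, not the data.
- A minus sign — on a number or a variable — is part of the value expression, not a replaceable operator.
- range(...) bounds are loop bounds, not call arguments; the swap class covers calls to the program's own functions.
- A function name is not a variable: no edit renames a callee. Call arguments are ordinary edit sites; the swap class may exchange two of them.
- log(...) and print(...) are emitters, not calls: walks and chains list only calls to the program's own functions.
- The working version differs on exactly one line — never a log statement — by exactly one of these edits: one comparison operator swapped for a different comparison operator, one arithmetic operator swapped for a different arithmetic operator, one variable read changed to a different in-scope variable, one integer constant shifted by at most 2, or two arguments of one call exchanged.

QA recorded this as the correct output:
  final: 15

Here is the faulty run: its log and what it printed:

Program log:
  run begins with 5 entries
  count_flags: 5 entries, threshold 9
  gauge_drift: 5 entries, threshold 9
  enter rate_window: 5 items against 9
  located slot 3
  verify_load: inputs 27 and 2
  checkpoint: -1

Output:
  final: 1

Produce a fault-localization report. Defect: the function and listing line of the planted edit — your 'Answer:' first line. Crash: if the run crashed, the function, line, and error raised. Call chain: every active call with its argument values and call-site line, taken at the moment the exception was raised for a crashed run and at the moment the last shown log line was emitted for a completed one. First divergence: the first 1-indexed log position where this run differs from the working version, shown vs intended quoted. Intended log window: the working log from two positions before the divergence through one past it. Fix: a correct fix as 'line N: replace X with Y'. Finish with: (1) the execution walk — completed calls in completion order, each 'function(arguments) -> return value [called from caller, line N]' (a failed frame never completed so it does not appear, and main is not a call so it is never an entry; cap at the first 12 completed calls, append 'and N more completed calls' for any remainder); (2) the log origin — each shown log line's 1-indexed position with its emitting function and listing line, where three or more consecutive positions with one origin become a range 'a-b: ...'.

Answer: the defect is in verify_load at line 16.
Core observation: Log line 7 is where behavior first shows: 'checkpoint: -1' appears instead of 'checkpoint: 13'.
Call chain: main.
First divergence: position 7 — the shown line 'checkpoint: -1' should read 'checkpoint: 13'.
Intended log window:
  5: located slot 3
  6: verify_load: inputs 27 and 2
  7: checkpoint: 13
Execution walk:
  rate_window([3, 11, 6, 9, 11], 9) -> 3  [called from gauge_drift, line 9]
  gauge_drift([3, 11, 6, 9, 11], 9) -> 27  [called from count_flags, line 22]
  verify_load(27, 2) -> -1  [called from count_flags, line 24]
  count_flags([3, 11, 6, 9, 11], 9) -> -1  [called from main, line 30]
Origin of each log line:
  1: logged in main at line 29
  2: logged in count_flags at line 21
  3: logged in gauge_drift at line 8
  4: logged in rate_window at line 2
  5: logged in gauge_drift at line 10
  6: logged in verify_load at line 15
  7: logged in main at line 31
A correct fix: line 16: replace `==` with `!=`.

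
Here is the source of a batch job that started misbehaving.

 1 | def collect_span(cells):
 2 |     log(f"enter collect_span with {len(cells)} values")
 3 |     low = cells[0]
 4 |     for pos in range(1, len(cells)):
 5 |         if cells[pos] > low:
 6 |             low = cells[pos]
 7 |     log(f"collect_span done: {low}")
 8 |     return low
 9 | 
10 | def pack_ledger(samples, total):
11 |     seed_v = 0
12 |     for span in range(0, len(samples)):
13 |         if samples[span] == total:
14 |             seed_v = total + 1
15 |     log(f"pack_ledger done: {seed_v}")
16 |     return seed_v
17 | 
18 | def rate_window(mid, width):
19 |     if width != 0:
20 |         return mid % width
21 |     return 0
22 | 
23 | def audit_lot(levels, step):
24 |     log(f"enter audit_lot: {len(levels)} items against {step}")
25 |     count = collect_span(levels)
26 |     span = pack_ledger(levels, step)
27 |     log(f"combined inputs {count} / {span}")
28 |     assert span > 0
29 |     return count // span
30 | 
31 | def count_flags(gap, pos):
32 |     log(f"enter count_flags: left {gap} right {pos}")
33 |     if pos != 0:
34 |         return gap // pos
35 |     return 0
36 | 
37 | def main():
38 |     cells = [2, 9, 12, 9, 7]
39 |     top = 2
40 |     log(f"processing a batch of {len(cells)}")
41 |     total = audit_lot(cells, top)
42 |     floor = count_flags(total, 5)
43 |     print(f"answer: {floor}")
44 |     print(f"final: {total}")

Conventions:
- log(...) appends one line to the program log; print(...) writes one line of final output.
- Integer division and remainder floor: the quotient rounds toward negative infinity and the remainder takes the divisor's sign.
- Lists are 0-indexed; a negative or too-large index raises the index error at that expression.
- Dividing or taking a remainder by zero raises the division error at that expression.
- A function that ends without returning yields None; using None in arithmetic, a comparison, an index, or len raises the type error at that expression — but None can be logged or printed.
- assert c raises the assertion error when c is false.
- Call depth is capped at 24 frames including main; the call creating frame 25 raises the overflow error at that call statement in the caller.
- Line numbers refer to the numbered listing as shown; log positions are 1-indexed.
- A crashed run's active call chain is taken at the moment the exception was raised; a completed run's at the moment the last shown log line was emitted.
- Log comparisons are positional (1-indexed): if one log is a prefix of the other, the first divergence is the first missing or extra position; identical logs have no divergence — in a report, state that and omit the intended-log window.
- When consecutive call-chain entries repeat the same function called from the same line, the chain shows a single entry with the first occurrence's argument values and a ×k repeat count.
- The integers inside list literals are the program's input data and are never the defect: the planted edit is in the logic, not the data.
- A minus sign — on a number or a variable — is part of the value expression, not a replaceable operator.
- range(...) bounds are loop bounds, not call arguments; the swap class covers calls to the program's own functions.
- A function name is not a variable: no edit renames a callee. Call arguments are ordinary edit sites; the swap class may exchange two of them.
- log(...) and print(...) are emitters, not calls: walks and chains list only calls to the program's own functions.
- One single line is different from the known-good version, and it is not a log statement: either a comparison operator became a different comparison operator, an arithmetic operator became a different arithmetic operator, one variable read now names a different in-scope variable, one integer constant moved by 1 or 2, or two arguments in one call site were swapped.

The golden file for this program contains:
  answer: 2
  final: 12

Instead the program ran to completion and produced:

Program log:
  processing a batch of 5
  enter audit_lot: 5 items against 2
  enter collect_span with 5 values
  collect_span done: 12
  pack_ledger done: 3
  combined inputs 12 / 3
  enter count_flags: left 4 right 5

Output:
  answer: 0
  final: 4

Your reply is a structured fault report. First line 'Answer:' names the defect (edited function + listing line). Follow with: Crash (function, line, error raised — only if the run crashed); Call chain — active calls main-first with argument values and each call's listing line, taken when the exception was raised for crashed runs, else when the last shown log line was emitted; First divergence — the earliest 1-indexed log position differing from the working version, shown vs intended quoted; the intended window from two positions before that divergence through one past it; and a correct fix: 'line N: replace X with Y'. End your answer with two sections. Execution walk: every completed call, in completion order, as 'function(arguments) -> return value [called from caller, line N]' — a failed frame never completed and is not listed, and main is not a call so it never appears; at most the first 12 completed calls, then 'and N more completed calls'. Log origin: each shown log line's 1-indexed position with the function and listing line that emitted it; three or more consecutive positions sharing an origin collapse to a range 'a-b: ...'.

Answer: the defect is in pack_ledger at line 14.
Core observation: Everything matches until log position 5, which reads 'pack_ledger done: 3' in place of 'pack_ledger done: 1'.
Call chain: main -> count_flags(4, 5) (called at line 42).
First divergence: position 5 — shown 'pack_ledger done: 3', intended 'pack_ledger done: 1'.
Intended log window:
  3: enter collect_span with 5 values
  4: collect_span done: 12
  5: pack_ledger done: 1
  6: combined inputs 12 / 1
Execution walk:
  collect_span([2, 9, 12, 9, 7]) -> 12  [called from audit_lot, line 25]
  pack_ledger([2, 9, 12, 9, 7], 2) -> 3  [called from audit_lot, line 26]
  audit_lot([2, 9, 12, 9, 7], 2) -> 4  [called from main, line 41]
  count_flags(4, 5) -> 0  [called from main, line 42]
Origin of each log line:
  1: from main, line 40
  2: from audit_lot, line 24
  3: from collect_span, line 2
  4: from collect_span, line 7
  5: from pack_ledger, line 15
  6: from audit_lot, line 27
  7: from count_flags, line 32
A correct fix: line 14: replace `total` with `seed_v`.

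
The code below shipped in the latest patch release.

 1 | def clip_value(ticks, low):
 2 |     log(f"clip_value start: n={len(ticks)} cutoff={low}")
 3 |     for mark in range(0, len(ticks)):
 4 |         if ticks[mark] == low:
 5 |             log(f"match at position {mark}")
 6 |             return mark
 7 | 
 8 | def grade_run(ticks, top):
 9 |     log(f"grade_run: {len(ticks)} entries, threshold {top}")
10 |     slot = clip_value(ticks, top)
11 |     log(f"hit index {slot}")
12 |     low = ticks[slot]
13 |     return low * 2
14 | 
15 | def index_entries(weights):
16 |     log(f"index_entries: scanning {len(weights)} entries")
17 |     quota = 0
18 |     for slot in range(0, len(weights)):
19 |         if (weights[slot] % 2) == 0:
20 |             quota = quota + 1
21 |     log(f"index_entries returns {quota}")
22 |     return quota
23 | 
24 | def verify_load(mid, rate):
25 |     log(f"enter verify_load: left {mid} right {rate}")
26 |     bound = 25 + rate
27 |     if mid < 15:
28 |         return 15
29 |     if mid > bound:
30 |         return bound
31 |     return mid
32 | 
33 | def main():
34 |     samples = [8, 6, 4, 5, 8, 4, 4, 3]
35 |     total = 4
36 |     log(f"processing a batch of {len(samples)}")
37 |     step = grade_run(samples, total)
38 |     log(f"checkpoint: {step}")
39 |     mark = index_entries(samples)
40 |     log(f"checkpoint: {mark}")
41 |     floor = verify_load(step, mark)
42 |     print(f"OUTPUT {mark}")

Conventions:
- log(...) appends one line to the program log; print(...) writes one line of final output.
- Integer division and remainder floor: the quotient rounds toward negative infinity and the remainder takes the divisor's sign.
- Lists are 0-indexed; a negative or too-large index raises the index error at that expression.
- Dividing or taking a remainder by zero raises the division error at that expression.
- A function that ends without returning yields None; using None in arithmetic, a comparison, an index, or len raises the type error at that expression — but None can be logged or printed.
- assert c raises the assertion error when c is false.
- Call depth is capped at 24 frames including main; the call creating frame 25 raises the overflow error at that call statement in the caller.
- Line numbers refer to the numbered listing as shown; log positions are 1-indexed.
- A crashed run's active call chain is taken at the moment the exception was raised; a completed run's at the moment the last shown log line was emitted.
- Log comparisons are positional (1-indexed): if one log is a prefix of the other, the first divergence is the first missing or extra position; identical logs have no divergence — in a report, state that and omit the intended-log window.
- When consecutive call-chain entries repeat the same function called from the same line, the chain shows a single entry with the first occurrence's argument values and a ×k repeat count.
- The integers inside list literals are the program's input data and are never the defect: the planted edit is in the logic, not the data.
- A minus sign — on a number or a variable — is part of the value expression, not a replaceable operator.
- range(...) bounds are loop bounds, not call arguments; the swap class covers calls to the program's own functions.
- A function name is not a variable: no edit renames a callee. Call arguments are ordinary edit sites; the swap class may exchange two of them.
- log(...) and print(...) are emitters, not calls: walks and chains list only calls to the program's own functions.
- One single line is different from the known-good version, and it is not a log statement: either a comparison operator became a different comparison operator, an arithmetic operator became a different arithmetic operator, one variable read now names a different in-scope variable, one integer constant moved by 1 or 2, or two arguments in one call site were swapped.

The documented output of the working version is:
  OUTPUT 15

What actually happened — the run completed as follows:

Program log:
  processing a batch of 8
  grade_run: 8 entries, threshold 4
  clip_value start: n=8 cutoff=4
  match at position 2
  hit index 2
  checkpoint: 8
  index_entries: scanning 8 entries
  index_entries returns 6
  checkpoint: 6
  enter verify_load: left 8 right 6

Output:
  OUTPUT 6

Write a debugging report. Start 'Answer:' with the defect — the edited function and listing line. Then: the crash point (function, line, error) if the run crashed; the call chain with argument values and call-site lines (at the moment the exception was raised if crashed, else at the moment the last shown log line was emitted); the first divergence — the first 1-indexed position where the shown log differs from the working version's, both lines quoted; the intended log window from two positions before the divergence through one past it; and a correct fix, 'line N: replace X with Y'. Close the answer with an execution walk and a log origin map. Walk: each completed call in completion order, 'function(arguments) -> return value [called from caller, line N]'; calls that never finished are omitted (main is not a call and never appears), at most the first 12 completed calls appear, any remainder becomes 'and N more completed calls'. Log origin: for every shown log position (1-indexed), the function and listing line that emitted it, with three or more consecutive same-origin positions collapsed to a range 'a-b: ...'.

Answer: the defect is in main at line 42.
Key observation: The two runs log identically and part ways only at the printed values.
Call chain: main -> verify_load(8, 6) (called at line 41).
First divergence: none — the logs agree in full.
Execution walk:
  clip_value([8, 6, 4, 5, 8, 4, 4, 3], 4) -> 2  [called from grade_run, line 10]
  grade_run([8, 6, 4, 5, 8, 4, 4, 3], 4) -> 8  [called from main, line 37]
  index_entries([8, 6, 4, 5, 8, 4, 4, 3]) -> 6  [called from main, line 39]
  verify_load(8, 6) -> 15  [called from main, line 41]
Log origin:
  1: logged in main at line 36
  2: logged in grade_run at line 9
  3: logged in clip_value at line 2
  4: logged in clip_value at line 5
  5: logged in grade_run at line 11
  6: logged in main at line 38
  7: logged in index_entries at line 16
  8: logged in index_entries at line 21
  9: logged in main at line 40
  10: logged in verify_load at line 25
A correct fix: line 42: replace `mark` with `floor`.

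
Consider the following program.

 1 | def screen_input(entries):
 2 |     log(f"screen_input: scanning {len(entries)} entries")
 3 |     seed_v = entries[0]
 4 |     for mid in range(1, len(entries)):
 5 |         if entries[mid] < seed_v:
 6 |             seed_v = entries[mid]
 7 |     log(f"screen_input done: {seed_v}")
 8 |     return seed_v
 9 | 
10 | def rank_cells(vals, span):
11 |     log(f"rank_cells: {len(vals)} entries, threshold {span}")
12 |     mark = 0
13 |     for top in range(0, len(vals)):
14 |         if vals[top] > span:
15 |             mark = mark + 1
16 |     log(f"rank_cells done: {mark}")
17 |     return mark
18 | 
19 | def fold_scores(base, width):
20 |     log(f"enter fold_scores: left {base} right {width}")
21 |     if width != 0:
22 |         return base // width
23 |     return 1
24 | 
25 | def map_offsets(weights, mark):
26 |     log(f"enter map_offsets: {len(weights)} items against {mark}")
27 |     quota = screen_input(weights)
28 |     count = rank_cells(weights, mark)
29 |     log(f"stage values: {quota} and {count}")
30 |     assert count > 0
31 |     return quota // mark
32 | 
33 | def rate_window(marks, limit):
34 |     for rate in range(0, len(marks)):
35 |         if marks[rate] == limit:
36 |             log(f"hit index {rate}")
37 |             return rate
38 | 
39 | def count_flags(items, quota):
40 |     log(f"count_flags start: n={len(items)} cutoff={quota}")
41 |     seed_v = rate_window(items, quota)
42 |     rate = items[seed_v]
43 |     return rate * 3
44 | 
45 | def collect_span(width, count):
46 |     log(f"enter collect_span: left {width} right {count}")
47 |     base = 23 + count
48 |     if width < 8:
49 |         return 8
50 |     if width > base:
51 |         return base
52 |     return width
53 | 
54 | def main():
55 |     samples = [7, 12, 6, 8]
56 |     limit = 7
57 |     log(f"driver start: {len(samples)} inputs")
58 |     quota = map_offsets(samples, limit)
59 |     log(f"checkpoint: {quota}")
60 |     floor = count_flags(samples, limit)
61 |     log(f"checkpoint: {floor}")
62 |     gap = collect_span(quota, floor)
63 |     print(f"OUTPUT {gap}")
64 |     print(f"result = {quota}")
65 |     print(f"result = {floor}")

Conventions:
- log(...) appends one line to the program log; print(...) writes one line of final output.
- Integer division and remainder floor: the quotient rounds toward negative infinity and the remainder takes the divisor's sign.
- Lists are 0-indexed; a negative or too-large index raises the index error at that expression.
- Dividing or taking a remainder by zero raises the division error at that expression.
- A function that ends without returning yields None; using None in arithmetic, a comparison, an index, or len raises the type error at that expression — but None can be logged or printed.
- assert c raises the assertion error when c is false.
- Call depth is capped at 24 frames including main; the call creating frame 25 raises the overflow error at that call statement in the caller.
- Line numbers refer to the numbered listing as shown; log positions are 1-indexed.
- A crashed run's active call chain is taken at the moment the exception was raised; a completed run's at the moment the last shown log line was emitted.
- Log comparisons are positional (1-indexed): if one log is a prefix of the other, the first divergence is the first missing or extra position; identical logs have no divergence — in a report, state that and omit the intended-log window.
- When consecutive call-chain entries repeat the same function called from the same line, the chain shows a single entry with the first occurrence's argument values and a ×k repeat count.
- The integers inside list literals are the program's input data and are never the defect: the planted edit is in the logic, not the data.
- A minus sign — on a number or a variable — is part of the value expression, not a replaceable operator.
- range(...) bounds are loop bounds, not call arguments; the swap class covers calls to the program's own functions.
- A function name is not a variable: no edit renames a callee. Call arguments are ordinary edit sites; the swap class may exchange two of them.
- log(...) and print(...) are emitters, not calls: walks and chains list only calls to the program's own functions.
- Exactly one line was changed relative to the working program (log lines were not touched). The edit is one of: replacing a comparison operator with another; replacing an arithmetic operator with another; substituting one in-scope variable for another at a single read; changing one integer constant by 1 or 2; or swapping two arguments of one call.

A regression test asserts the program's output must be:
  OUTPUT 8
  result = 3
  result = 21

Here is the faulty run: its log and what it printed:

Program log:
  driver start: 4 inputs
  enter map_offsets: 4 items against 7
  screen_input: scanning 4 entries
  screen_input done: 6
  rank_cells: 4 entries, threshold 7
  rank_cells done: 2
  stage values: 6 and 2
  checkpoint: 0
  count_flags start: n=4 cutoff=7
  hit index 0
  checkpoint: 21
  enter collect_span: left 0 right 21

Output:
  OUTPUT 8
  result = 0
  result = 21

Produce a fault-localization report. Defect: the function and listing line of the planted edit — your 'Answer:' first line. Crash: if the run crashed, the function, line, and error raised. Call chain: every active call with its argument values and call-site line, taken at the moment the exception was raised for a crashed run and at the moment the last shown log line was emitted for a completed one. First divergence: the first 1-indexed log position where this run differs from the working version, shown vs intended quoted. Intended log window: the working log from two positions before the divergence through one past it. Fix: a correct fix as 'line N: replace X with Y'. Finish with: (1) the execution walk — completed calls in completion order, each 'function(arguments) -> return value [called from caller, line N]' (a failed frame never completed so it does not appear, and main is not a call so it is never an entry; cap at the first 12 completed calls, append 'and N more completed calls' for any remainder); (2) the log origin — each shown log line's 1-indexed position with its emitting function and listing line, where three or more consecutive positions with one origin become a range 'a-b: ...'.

Answer: the defect is in map_offsets at line 31.
The tell: Position 8 is the first bad log line: 'checkpoint: 0' should read 'checkpoint: 3'.
Call chain: main -> collect_span(0, 21) (called at line 62).
First divergence: position 8; shown 'checkpoint: 0' vs intended 'checkpoint: 3'.
Intended log window:
  6: rank_cells done: 2
  7: stage values: 6 and 2
  8: checkpoint: 3
  9: count_flags start: n=4 cutoff=7
Execution walk:
  screen_input([7, 12, 6, 8]) -> 6  [called from map_offsets, line 27]
  rank_cells([7, 12, 6, 8], 7) -> 2  [called from map_offsets, line 28]
  map_offsets([7, 12, 6, 8], 7) -> 0  [called from main, line 58]
  rate_window([7, 12, 6, 8], 7) -> 0  [called from count_flags, line 41]
  count_flags([7, 12, 6, 8], 7) -> 21  [called from main, line 60]
  collect_span(0, 21) -> 8  [called from main, line 62]
Origin of each log line:
  1: emitted by main (line 57)
  2: emitted by map_offsets (line 26)
  3: emitted by screen_input (line 2)
  4: emitted by screen_input (line 7)
  5: emitted by rank_cells (line 11)
  6: emitted by rank_cells (line 16)
  7: emitted by map_offsets (line 29)
  8: emitted by main (line 59)
  9: emitted by count_flags (line 40)
  10: emitted by rate_window (line 36)
  11: emitted by main (line 61)
  12: emitted by collect_span (line 46)
A correct fix: line 31: replace `mark` with `count`.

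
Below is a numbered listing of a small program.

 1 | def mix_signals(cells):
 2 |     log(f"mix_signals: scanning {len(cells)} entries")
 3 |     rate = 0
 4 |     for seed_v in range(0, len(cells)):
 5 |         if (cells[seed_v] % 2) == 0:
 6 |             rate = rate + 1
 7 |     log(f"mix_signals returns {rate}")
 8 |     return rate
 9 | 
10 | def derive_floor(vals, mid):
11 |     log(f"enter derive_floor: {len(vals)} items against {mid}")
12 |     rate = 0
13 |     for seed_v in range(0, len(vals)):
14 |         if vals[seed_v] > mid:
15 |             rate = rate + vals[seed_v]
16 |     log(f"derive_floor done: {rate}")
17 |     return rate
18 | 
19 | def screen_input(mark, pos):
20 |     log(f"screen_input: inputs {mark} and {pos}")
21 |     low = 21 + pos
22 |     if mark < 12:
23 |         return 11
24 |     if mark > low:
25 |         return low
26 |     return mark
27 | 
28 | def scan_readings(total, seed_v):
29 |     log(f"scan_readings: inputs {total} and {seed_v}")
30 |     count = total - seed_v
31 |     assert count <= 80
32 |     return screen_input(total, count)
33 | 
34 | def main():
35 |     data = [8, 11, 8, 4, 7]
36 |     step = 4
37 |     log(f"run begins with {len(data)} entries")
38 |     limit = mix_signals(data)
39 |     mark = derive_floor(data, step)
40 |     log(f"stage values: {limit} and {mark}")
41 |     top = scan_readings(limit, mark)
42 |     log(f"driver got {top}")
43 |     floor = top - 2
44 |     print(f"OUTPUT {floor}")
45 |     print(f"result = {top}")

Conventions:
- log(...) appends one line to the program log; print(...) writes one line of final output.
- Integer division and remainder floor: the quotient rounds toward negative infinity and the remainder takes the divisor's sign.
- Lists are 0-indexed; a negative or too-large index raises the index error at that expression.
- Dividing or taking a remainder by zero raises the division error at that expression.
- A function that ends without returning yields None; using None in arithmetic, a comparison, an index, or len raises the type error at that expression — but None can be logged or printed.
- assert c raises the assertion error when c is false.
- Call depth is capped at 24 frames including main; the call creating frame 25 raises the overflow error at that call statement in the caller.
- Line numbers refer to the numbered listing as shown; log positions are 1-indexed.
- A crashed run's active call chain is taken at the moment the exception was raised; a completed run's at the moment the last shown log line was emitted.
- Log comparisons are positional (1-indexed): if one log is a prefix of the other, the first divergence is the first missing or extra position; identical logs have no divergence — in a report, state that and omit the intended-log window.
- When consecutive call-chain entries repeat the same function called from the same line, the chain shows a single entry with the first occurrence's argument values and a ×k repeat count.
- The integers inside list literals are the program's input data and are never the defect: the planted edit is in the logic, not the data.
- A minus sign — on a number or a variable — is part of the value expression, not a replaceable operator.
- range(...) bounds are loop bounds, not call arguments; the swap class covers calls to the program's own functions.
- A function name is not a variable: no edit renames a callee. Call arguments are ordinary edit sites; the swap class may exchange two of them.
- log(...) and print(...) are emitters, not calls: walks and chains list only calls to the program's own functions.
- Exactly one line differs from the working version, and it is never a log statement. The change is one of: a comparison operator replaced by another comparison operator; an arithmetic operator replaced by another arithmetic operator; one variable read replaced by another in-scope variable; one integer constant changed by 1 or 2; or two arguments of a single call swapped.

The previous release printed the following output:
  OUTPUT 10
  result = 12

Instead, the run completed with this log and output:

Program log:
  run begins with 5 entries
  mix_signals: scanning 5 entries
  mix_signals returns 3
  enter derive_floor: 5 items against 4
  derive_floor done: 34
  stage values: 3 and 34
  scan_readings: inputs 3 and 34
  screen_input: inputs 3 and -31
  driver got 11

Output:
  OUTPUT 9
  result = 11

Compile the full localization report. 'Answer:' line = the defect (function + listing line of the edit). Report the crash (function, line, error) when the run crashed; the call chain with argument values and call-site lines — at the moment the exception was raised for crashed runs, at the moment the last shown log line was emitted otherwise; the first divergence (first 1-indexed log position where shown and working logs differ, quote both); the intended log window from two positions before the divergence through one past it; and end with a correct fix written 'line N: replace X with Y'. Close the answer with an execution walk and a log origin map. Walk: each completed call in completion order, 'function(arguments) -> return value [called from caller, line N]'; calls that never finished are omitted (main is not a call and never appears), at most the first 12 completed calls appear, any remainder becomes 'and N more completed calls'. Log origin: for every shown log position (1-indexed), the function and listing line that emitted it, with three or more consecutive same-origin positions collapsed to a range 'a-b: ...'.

Answer: the defect is in screen_input at line 23.
Core observation: Log line 9 is where behavior first shows: 'driver got 11' appears instead of 'driver got 12'.
Call chain: main.
First divergence: position 9 — the shown line 'driver got 11' should read 'driver got 12'.
Intended log window:
  7: scan_readings: inputs 3 and 34
  8: screen_input: inputs 3 and -31
  9: driver got 12
Execution walk:
  mix_signals([8, 11, 8, 4, 7]) -> 3  [called from main, line 38]
  derive_floor([8, 11, 8, 4, 7], 4) -> 34  [called from main, line 39]
  screen_input(3, -31) -> 11  [called from scan_readings, line 32]
  scan_readings(3, 34) -> 11  [called from main, line 41]
Log origin:
  1 — main, line 37
  2 — mix_signals, line 2
  3 — mix_signals, line 7
  4 — derive_floor, line 11
  5 — derive_floor, line 16
  6 — main, line 40
  7 — scan_readings, line 29
  8 — screen_input, line 20
  9 — main, line 42
A correct fix: line 23: replace `11` with `12`.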